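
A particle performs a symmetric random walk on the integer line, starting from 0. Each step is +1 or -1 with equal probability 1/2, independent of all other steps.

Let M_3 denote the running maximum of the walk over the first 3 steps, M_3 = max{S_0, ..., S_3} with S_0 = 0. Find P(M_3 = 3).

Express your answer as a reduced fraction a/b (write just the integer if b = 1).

Let M_3 = max(S_0,...,S_3). Use the reflection principle: for j ≥ 1, #{paths with M_3 ≥ j} = #{S_3 ≥ j} + #{S_3 ≥ j+1}.
By reflection, #{M_3 ≥ 3} = #{S_3 ≥ 3} + #{S_3 ≥ 4} = 1 + 0 = 1.
#{M_3 ≥ 4} = #{S_3 ≥ 4} + #{S_3 ≥ 5} = 0 + 0 = 0.
#{M_3 = 3} = 1 - 0 = 1.
P(M_3 = 3) = 1/8 = 1/8

Answer: 1/8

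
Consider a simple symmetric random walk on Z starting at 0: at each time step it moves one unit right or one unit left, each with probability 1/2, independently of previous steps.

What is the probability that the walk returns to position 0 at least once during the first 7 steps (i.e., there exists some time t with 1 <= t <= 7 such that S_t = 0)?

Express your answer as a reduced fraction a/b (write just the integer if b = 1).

Count via complement. Let g(t,s) = #length-t paths at position s with S_1..S_t all ≠ 0.
g(t,s) = g(t-1,s-1) + g(t-1,s+1) for s ≠ 0; g(t,0) = 0.
t=0: g(0,0)=1
t=1: g(1,-1)=1 g(1,1)=1
t=2: g(2,-2)=1 g(2,2)=1
t=3: g(3,-3)=1 g(3,-1)=1 g(3,1)=1 g(3,3)=1
t=4: g(4,-4)=1 g(4,-2)=2 g(4,2)=2 g(4,4)=1
t=5: g(5,-5)=1 g(5,-3)=3 g(5,-1)=2 g(5,1)=2 g(5,3)=3 g(5,5)=1
t=6: g(6,-6)=1 g(6,-4)=4 g(6,-2)=5 g(6,2)=5 g(6,4)=4 g(6,6)=1
t=7: g(7,-7)=1 g(7,-5)=5 g(7,-3)=9 g(7,-1)=5 g(7,1)=5 g(7,3)=9 g(7,5)=5 g(7,7)=1
Paths never hitting 0: Σ_s g(7,s) = 40
Paths hitting 0: 2^7 - 40 = 88
P = 88/128 = 11/16

Answer: 11/16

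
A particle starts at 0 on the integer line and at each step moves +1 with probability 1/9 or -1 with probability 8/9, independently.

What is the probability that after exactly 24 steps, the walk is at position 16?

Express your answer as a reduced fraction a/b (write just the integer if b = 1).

Answer: 14508032/26588814358957503287787

Derivation:
To reach position 16 after 24 steps: need 20 steps of +1 and 4 steps of -1.
Number of such sequences: C(24,20) = 10626
Each has probability (1/9)^20 · (8/9)^4 = 4096/79766443076872509863361
P = 10626 · 4096/79766443076872509863361 = 14508032/26588814358957503287787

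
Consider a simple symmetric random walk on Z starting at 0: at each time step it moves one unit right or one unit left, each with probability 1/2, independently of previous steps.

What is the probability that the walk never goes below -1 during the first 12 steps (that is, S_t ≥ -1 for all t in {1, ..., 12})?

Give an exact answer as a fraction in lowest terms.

Answer: 429/1024

Derivation:
Let f(t,s) = #length-t paths at position s with S_1..S_t all ≥ -1.
f(t,s) = f(t-1,s-1) + f(t-1,s+1) for s ≥ -1; f(t,s) = 0 for s < -1.
t=0: f(0,0)=1
t=1: f(1,-1)=1 f(1,1)=1
t=2: f(2,0)=2 f(2,2)=1
t=3: f(3,-1)=2 f(3,1)=3 f(3,3)=1
t=4: f(4,0)=5 f(4,2)=4 f(4,4)=1
t=5: f(5,-1)=5 f(5,1)=9 f(5,3)=5 f(5,5)=1
t=6: f(6,0)=14 f(6,2)=14 f(6,4)=6 f(6,6)=1
t=7: f(7,-1)=14 f(7,1)=28 f(7,3)=20 f(7,5)=7 f(7,7)=1
t=8: f(8,0)=42 f(8,2)=48 f(8,4)=27 f(8,6)=8 f(8,8)=1
t=9: f(9,-1)=42 f(9,1)=90 f(9,3)=75 f(9,5)=35 f(9,7)=9 f(9,9)=1
t=10: f(10,0)=132 f(10,2)=165 f(10,4)=110 f(10,6)=44 f(10,8)=10 f(10,10)=1
t=11: f(11,-1)=132 f(11,1)=297 f(11,3)=275 f(11,5)=154 f(11,7)=54 f(11,9)=11 f(11,11)=1
t=12: f(12,0)=429 f(12,2)=572 f(12,4)=429 f(12,6)=208 f(12,8)=65 f(12,10)=12 f(12,12)=1
Σ_s f(12,s) = 1716
P = 1716/4096 = 429/1024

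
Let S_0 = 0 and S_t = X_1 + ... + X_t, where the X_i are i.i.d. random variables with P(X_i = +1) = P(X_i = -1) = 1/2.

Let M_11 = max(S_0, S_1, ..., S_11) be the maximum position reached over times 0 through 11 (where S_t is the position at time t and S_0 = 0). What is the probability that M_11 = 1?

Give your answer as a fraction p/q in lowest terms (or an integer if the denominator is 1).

Answer: 231/1024

Derivation:
Let M_11 = max(S_0,...,S_11). Use the reflection principle: for j ≥ 1, #{paths with M_11 ≥ j} = #{S_11 ≥ j} + #{S_11 ≥ j+1}.
By reflection, #{M_11 ≥ 1} = #{S_11 ≥ 1} + #{S_11 ≥ 2} = 1024 + 562 = 1586.
#{M_11 ≥ 2} = #{S_11 ≥ 2} + #{S_11 ≥ 3} = 562 + 562 = 1124.
#{M_11 = 1} = 1586 - 1124 = 462.
P(M_11 = 1) = 462/2048 = 231/1024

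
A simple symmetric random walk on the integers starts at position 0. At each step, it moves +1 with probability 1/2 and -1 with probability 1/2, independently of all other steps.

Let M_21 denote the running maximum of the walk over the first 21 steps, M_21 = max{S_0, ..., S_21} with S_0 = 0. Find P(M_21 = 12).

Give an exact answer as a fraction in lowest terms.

Let M_21 = max(S_0,...,S_21). Use the reflection principle: for j ≥ 1, #{paths with M_21 ≥ j} = #{S_21 ≥ j} + #{S_21 ≥ j+1}.
By reflection, #{M_21 ≥ 12} = #{S_21 ≥ 12} + #{S_21 ≥ 13} = 7547 + 7547 = 15094.
#{M_21 ≥ 13} = #{S_21 ≥ 13} + #{S_21 ≥ 14} = 7547 + 1562 = 9109.
#{M_21 = 12} = 15094 - 9109 = 5985.
P(M_21 = 12) = 5985/2097152 = 5985/2097152

Answer: 5985/2097152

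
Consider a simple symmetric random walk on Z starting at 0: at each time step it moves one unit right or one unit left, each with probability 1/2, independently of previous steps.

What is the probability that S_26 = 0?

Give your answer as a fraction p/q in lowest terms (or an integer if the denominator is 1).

Answer: 1300075/8388608

Derivation:
To return to 0 after 26 steps: need exactly 13 steps of +1 and 13 of -1.
Favorable paths: C(26,13) = 10400600
Total paths: 2^26 = 67108864
P = 10400600/67108864 = 1300075/8388608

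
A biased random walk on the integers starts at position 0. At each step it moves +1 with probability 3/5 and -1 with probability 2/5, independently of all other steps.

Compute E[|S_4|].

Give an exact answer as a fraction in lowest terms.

Answer: 1012/625

Derivation:
S_4 takes values m ≡ 0 (mod 2) with |m| ≤ 4; P(S_4=m) = C(4,(4+m)/2) · (3/5)^((4+m)/2) · (2/5)^((4-m)/2).
Distribution: P(S=-4)=16/625, P(S=-2)=96/625, P(S=0)=216/625, P(S=2)=216/625, P(S=4)=81/625
E[|S_4|] = Σ_m |m|·P(S_4=m) = 1012/625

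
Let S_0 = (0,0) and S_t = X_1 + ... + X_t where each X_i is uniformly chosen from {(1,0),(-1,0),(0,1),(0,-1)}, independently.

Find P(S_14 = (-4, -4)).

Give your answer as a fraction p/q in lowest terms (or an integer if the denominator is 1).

Answer: 39039/8388608

Derivation:
Let h be the number of horizontal steps (so 14-h are vertical). To end at (-4,-4) need (h-4)/2 right-steps and ((14-h)-4)/2 up-steps.
Sum over h with 4 ≤ h ≤ 10, h ≡ 0 (mod 2), 14-h ≡ 0 (mod 2):
h=4: C(14,4)·C(4,0)·C(10,3) = 1001·1·120 = 120120
h=6: C(14,6)·C(6,1)·C(8,2) = 3003·6·28 = 504504
h=8: C(14,8)·C(8,2)·C(6,1) = 3003·28·6 = 504504
h=10: C(14,10)·C(10,3)·C(4,0) = 1001·120·1 = 120120
Total favorable: 1249248
Total paths: 4^14 = 268435456
P = 1249248/268435456 = 39039/8388608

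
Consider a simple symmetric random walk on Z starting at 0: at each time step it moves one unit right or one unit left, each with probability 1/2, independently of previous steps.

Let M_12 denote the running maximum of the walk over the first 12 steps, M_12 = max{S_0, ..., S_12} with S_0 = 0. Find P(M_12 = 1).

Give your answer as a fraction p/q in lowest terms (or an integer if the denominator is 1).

Let M_12 = max(S_0,...,S_12). Use the reflection principle: for j ≥ 1, #{paths with M_12 ≥ j} = #{S_12 ≥ j} + #{S_12 ≥ j+1}.
By reflection, #{M_12 ≥ 1} = #{S_12 ≥ 1} + #{S_12 ≥ 2} = 1586 + 1586 = 3172.
#{M_12 ≥ 2} = #{S_12 ≥ 2} + #{S_12 ≥ 3} = 1586 + 794 = 2380.
#{M_12 = 1} = 3172 - 2380 = 792.
P(M_12 = 1) = 792/4096 = 99/512

Answer: 99/512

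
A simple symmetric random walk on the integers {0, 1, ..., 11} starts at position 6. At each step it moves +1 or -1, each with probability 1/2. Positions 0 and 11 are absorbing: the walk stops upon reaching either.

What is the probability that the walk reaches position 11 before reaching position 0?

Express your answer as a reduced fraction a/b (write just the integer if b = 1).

Answer: 6/11

Derivation:
Symmetric walk (p = 1/2): the harmonic-function argument gives P(hit 11 before 0 | start at 6) = a/N.
P = 6/11 = 6/11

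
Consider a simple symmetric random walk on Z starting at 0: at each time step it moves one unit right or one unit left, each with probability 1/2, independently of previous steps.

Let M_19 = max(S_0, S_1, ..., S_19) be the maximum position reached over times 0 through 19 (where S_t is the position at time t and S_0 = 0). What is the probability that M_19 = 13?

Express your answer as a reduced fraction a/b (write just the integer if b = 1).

Let M_19 = max(S_0,...,S_19). Use the reflection principle: for j ≥ 1, #{paths with M_19 ≥ j} = #{S_19 ≥ j} + #{S_19 ≥ j+1}.
By reflection, #{M_19 ≥ 13} = #{S_19 ≥ 13} + #{S_19 ≥ 14} = 1160 + 191 = 1351.
#{M_19 ≥ 14} = #{S_19 ≥ 14} + #{S_19 ≥ 15} = 191 + 191 = 382.
#{M_19 = 13} = 1351 - 382 = 969.
P(M_19 = 13) = 969/524288 = 969/524288

Answer: 969/524288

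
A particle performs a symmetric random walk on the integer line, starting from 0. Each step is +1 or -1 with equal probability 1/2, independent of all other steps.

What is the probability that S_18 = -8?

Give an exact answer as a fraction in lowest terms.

Answer: 1071/32768

Derivation:
To reach position -8 after 18 steps: need 5 steps of +1 and 13 of -1.
Favorable paths: C(18,5) = 8568
Total paths: 2^18 = 262144
P = 8568/262144 = 1071/32768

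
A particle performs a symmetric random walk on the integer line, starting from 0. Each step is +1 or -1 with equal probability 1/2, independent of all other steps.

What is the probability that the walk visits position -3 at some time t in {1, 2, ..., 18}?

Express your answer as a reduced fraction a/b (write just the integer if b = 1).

Count via complement. Let g(t,s) = #length-t paths at position s with S_1..S_t all ≠ -3.
g(t,s) = g(t-1,s-1) + g(t-1,s+1) for s ≠ -3; g(t,-3) = 0.
t=0: g(0,0)=1
t=1: g(1,-1)=1 g(1,1)=1
t=2: g(2,-2)=1 g(2,0)=2 g(2,2)=1
t=3: g(3,-1)=3 g(3,1)=3 g(3,3)=1
t=4: g(4,-2)=3 g(4,0)=6 g(4,2)=4 g(4,4)=1
t=5: g(5,-1)=9 g(5,1)=10 g(5,3)=5 g(5,5)=1
t=6: g(6,-2)=9 g(6,0)=19 g(6,2)=15 g(6,4)=6 g(6,6)=1
t=7: g(7,-1)=28 g(7,1)=34 g(7,3)=21 g(7,5)=7 g(7,7)=1
t=8: g(8,-2)=28 g(8,0)=62 g(8,2)=55 g(8,4)=28 g(8,6)=8 g(8,8)=1
t=9: g(9,-1)=90 g(9,1)=117 g(9,3)=83 g(9,5)=36 g(9,7)=9 g(9,9)=1
t=10: g(10,-2)=90 g(10,0)=207 g(10,2)=200 g(10,4)=119 g(10,6)=45 g(10,8)=10 g(10,10)=1
t=11: g(11,-1)=297 g(11,1)=407 g(11,3)=319 g(11,5)=164 g(11,7)=55 g(11,9)=11 g(11,11)=1
t=12: g(12,-2)=297 g(12,0)=704 g(12,2)=726 g(12,4)=483 g(12,6)=219 g(12,8)=66 g(12,10)=12 g(12,12)=1
t=13: g(13,-1)=1001 g(13,1)=1430 g(13,3)=1209 g(13,5)=702 g(13,7)=285 g(13,9)=78 g(13,11)=13 g(13,13)=1
t=14: g(14,-2)=1001 g(14,0)=2431 g(14,2)=2639 g(14,4)=1911 g(14,6)=987 g(14,8)=363 g(14,10)=91 g(14,12)=14 g(14,14)=1
t=15: g(15,-1)=3432 g(15,1)=5070 g(15,3)=4550 g(15,5)=2898 g(15,7)=1350 g(15,9)=454 g(15,11)=105 g(15,13)=15 g(15,15)=1
t=16: g(16,-2)=3432 g(16,0)=8502 g(16,2)=9620 g(16,4)=7448 g(16,6)=4248 g(16,8)=1804 g(16,10)=559 g(16,12)=120 g(16,14)=16 g(16,16)=1
t=17: g(17,-1)=11934 g(17,1)=18122 g(17,3)=17068 g(17,5)=11696 g(17,7)=6052 g(17,9)=2363 g(17,11)=679 g(17,13)=136 g(17,15)=17 g(17,17)=1
t=18: g(18,-2)=11934 g(18,0)=30056 g(18,2)=35190 g(18,4)=28764 g(18,6)=17748 g(18,8)=8415 g(18,10)=3042 g(18,12)=815 g(18,14)=153 g(18,16)=18 g(18,18)=1
Paths never hitting -3: Σ_s g(18,s) = 136136
Paths hitting -3: 2^18 - 136136 = 126008
P = 126008/262144 = 15751/32768

Answer: 15751/32768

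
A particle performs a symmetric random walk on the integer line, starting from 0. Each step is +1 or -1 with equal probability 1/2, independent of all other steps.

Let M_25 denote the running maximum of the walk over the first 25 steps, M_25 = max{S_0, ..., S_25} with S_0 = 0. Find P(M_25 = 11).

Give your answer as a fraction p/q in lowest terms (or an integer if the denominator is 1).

Let M_25 = max(S_0,...,S_25). Use the reflection principle: for j ≥ 1, #{paths with M_25 ≥ j} = #{S_25 ≥ j} + #{S_25 ≥ j+1}.
By reflection, #{M_25 ≥ 11} = #{S_25 ≥ 11} + #{S_25 ≥ 12} = 726206 + 245506 = 971712.
#{M_25 ≥ 12} = #{S_25 ≥ 12} + #{S_25 ≥ 13} = 245506 + 245506 = 491012.
#{M_25 = 11} = 971712 - 491012 = 480700.
P(M_25 = 11) = 480700/33554432 = 120175/8388608

Answer: 120175/8388608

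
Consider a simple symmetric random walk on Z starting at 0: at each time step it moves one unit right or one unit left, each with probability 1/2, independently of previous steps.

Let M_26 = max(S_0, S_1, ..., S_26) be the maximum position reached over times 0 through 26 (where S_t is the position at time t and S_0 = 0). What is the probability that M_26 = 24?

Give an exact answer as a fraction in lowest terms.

Answer: 13/33554432

Derivation:
Let M_26 = max(S_0,...,S_26). Use the reflection principle: for j ≥ 1, #{paths with M_26 ≥ j} = #{S_26 ≥ j} + #{S_26 ≥ j+1}.
By reflection, #{M_26 ≥ 24} = #{S_26 ≥ 24} + #{S_26 ≥ 25} = 27 + 1 = 28.
#{M_26 ≥ 25} = #{S_26 ≥ 25} + #{S_26 ≥ 26} = 1 + 1 = 2.
#{M_26 = 24} = 28 - 2 = 26.
P(M_26 = 24) = 26/67108864 = 13/33554432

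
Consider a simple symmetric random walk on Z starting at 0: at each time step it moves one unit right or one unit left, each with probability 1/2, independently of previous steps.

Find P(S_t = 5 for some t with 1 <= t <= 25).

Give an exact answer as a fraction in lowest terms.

Answer: 342821/1048576

Derivation:
Count via complement. Let g(t,s) = #length-t paths at position s with S_1..S_t all ≠ 5.
g(t,s) = g(t-1,s-1) + g(t-1,s+1) for s ≠ 5; g(t,5) = 0.
t=0: g(0,0)=1
t=1: g(1,-1)=1 g(1,1)=1
t=2: g(2,-2)=1 g(2,0)=2 g(2,2)=1
t=3: g(3,-3)=1 g(3,-1)=3 g(3,1)=3 g(3,3)=1
t=4: g(4,-4)=1 g(4,-2)=4 g(4,0)=6 g(4,2)=4 g(4,4)=1
t=5: g(5,-5)=1 g(5,-3)=5 g(5,-1)=10 g(5,1)=10 g(5,3)=5
t=6: g(6,-6)=1 g(6,-4)=6 g(6,-2)=15 g(6,0)=20 g(6,2)=15 g(6,4)=5
t=7: g(7,-7)=1 g(7,-5)=7 g(7,-3)=21 g(7,-1)=35 g(7,1)=35 g(7,3)=20
t=8: g(8,-8)=1 g(8,-6)=8 g(8,-4)=28 g(8,-2)=56 g(8,0)=70 g(8,2)=55 g(8,4)=20
t=9: g(9,-9)=1 g(9,-7)=9 g(9,-5)=36 g(9,-3)=84 g(9,-1)=126 g(9,1)=125 g(9,3)=75
t=10: g(10,-10)=1 g(10,-8)=10 g(10,-6)=45 g(10,-4)=120 g(10,-2)=210 g(10,0)=251 g(10,2)=200 g(10,4)=75
t=11: g(11,-11)=1 g(11,-9)=11 g(11,-7)=55 g(11,-5)=165 g(11,-3)=330 g(11,-1)=461 g(11,1)=451 g(11,3)=275
t=12: g(12,-12)=1 g(12,-10)=12 g(12,-8)=66 g(12,-6)=220 g(12,-4)=495 g(12,-2)=791 g(12,0)=912 g(12,2)=726 g(12,4)=275
t=13: g(13,-13)=1 g(13,-11)=13 g(13,-9)=78 g(13,-7)=286 g(13,-5)=715 g(13,-3)=1286 g(13,-1)=1703 g(13,1)=1638 g(13,3)=1001
t=14: g(14,-14)=1 g(14,-12)=14 g(14,-10)=91 g(14,-8)=364 g(14,-6)=1001 g(14,-4)=2001 g(14,-2)=2989 g(14,0)=3341 g(14,2)=2639 g(14,4)=1001
t=15: g(15,-15)=1 g(15,-13)=15 g(15,-11)=105 g(15,-9)=455 g(15,-7)=1365 g(15,-5)=3002 g(15,-3)=4990 g(15,-1)=6330 g(15,1)=5980 g(15,3)=3640
t=16: g(16,-16)=1 g(16,-14)=16 g(16,-12)=120 g(16,-10)=560 g(16,-8)=1820 g(16,-6)=4367 g(16,-4)=7992 g(16,-2)=11320 g(16,0)=12310 g(16,2)=9620 g(16,4)=3640
t=17: g(17,-17)=1 g(17,-15)=17 g(17,-13)=136 g(17,-11)=680 g(17,-9)=2380 g(17,-7)=6187 g(17,-5)=12359 g(17,-3)=19312 g(17,-1)=23630 g(17,1)=21930 g(17,3)=13260
t=18: g(18,-18)=1 g(18,-16)=18 g(18,-14)=153 g(18,-12)=816 g(18,-10)=3060 g(18,-8)=8567 g(18,-6)=18546 g(18,-4)=31671 g(18,-2)=42942 g(18,0)=45560 g(18,2)=35190 g(18,4)=13260
t=19: g(19,-19)=1 g(19,-17)=19 g(19,-15)=171 g(19,-13)=969 g(19,-11)=3876 g(19,-9)=11627 g(19,-7)=27113 g(19,-5)=50217 g(19,-3)=74613 g(19,-1)=88502 g(19,1)=80750 g(19,3)=48450
t=20: g(20,-20)=1 g(20,-18)=20 g(20,-16)=190 g(20,-14)=1140 g(20,-12)=4845 g(20,-10)=15503 g(20,-8)=38740 g(20,-6)=77330 g(20,-4)=124830 g(20,-2)=163115 g(20,0)=169252 g(20,2)=129200 g(20,4)=48450
t=21: g(21,-21)=1 g(21,-19)=21 g(21,-17)=210 g(21,-15)=1330 g(21,-13)=5985 g(21,-11)=20348 g(21,-9)=54243 g(21,-7)=116070 g(21,-5)=202160 g(21,-3)=287945 g(21,-1)=332367 g(21,1)=298452 g(21,3)=177650
t=22: g(22,-22)=1 g(22,-20)=22 g(22,-18)=231 g(22,-16)=1540 g(22,-14)=7315 g(22,-12)=26333 g(22,-10)=74591 g(22,-8)=170313 g(22,-6)=318230 g(22,-4)=490105 g(22,-2)=620312 g(22,0)=630819 g(22,2)=476102 g(22,4)=177650
t=23: g(23,-23)=1 g(23,-21)=23 g(23,-19)=253 g(23,-17)=1771 g(23,-15)=8855 g(23,-13)=33648 g(23,-11)=100924 g(23,-9)=244904 g(23,-7)=488543 g(23,-5)=808335 g(23,-3)=1110417 g(23,-1)=1251131 g(23,1)=1106921 g(23,3)=653752
t=24: g(24,-24)=1 g(24,-22)=24 g(24,-20)=276 g(24,-18)=2024 g(24,-16)=10626 g(24,-14)=42503 g(24,-12)=134572 g(24,-10)=345828 g(24,-8)=733447 g(24,-6)=1296878 g(24,-4)=1918752 g(24,-2)=2361548 g(24,0)=2358052 g(24,2)=1760673 g(24,4)=653752
t=25: g(25,-25)=1 g(25,-23)=25 g(25,-21)=300 g(25,-19)=2300 g(25,-17)=12650 g(25,-15)=53129 g(25,-13)=177075 g(25,-11)=480400 g(25,-9)=1079275 g(25,-7)=2030325 g(25,-5)=3215630 g(25,-3)=4280300 g(25,-1)=4719600 g(25,1)=4118725 g(25,3)=2414425
Paths never hitting 5: Σ_s g(25,s) = 22584160
Paths hitting 5: 2^25 - 22584160 = 10970272
P = 10970272/33554432 = 342821/1048576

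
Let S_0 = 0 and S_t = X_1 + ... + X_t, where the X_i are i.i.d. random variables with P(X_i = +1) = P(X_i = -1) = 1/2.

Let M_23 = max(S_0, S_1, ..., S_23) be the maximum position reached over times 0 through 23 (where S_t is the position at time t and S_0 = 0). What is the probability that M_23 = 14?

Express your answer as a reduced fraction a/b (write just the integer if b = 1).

Let M_23 = max(S_0,...,S_23). Use the reflection principle: for j ≥ 1, #{paths with M_23 ≥ j} = #{S_23 ≥ j} + #{S_23 ≥ j+1}.
By reflection, #{M_23 ≥ 14} = #{S_23 ≥ 14} + #{S_23 ≥ 15} = 10903 + 10903 = 21806.
#{M_23 ≥ 15} = #{S_23 ≥ 15} + #{S_23 ≥ 16} = 10903 + 2048 = 12951.
#{M_23 = 14} = 21806 - 12951 = 8855.
P(M_23 = 14) = 8855/8388608 = 8855/8388608

Answer: 8855/8388608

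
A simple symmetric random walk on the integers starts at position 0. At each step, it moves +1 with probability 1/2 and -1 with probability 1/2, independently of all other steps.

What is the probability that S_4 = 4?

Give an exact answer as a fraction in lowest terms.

Answer: 1/16

Derivation:
To reach position 4 after 4 steps: need 4 steps of +1 and 0 of -1.
Favorable paths: C(4,4) = 1
Total paths: 2^4 = 16
P = 1/16 = 1/16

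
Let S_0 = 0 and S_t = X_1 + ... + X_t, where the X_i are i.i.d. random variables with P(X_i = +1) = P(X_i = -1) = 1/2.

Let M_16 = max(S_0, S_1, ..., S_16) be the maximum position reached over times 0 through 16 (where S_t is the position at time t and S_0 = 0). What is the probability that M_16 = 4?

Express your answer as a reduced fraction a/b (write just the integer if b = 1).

Let M_16 = max(S_0,...,S_16). Use the reflection principle: for j ≥ 1, #{paths with M_16 ≥ j} = #{S_16 ≥ j} + #{S_16 ≥ j+1}.
By reflection, #{M_16 ≥ 4} = #{S_16 ≥ 4} + #{S_16 ≥ 5} = 14893 + 6885 = 21778.
#{M_16 ≥ 5} = #{S_16 ≥ 5} + #{S_16 ≥ 6} = 6885 + 6885 = 13770.
#{M_16 = 4} = 21778 - 13770 = 8008.
P(M_16 = 4) = 8008/65536 = 1001/8192

Answer: 1001/8192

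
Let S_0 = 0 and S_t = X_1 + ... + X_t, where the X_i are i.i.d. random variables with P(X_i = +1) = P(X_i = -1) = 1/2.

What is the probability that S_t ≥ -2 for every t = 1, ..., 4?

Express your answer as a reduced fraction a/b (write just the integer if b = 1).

Answer: 7/8

Derivation:
Let f(t,s) = #length-t paths at position s with S_1..S_t all ≥ -2.
f(t,s) = f(t-1,s-1) + f(t-1,s+1) for s ≥ -2; f(t,s) = 0 for s < -2.
t=0: f(0,0)=1
t=1: f(1,-1)=1 f(1,1)=1
t=2: f(2,-2)=1 f(2,0)=2 f(2,2)=1
t=3: f(3,-1)=3 f(3,1)=3 f(3,3)=1
t=4: f(4,-2)=3 f(4,0)=6 f(4,2)=4 f(4,4)=1
Σ_s f(4,s) = 14
P = 14/16 = 7/8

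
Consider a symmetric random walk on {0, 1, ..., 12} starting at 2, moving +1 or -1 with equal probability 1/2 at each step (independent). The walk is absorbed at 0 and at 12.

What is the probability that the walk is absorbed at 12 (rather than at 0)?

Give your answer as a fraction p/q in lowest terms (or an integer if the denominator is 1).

Symmetric walk (p = 1/2): the harmonic-function argument gives P(hit 12 before 0 | start at 2) = a/N.
P = 2/12 = 1/6

Answer: 1/6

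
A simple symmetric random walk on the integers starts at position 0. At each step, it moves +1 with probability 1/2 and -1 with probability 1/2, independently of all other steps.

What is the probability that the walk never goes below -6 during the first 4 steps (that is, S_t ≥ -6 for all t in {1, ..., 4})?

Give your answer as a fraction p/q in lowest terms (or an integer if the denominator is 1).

Answer: 1

Derivation:
Let f(t,s) = #length-t paths at position s with S_1..S_t all ≥ -6.
f(t,s) = f(t-1,s-1) + f(t-1,s+1) for s ≥ -6; f(t,s) = 0 for s < -6.
t=0: f(0,0)=1
t=1: f(1,-1)=1 f(1,1)=1
t=2: f(2,-2)=1 f(2,0)=2 f(2,2)=1
t=3: f(3,-3)=1 f(3,-1)=3 f(3,1)=3 f(3,3)=1
t=4: f(4,-4)=1 f(4,-2)=4 f(4,0)=6 f(4,2)=4 f(4,4)=1
Σ_s f(4,s) = 16
P = 16/16 = 1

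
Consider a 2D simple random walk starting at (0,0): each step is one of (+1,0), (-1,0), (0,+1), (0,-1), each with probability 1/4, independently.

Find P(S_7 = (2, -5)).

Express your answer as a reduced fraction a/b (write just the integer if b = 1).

Let h be the number of horizontal steps (so 7-h are vertical). To end at (2,-5) need (h+2)/2 right-steps and ((7-h)-5)/2 up-steps.
Sum over h with 2 ≤ h ≤ 2, h ≡ 0 (mod 2), 7-h ≡ 1 (mod 2):
h=2: C(7,2)·C(2,2)·C(5,0) = 21·1·1 = 21
Total favorable: 21
Total paths: 4^7 = 16384
P = 21/16384 = 21/16384

Answer: 21/16384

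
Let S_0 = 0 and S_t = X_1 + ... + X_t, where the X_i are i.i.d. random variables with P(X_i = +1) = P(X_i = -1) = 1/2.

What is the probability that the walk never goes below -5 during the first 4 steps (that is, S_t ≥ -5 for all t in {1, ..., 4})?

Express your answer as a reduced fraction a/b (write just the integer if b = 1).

Answer: 1

Derivation:
Let f(t,s) = #length-t paths at position s with S_1..S_t all ≥ -5.
f(t,s) = f(t-1,s-1) + f(t-1,s+1) for s ≥ -5; f(t,s) = 0 for s < -5.
t=0: f(0,0)=1
t=1: f(1,-1)=1 f(1,1)=1
t=2: f(2,-2)=1 f(2,0)=2 f(2,2)=1
t=3: f(3,-3)=1 f(3,-1)=3 f(3,1)=3 f(3,3)=1
t=4: f(4,-4)=1 f(4,-2)=4 f(4,0)=6 f(4,2)=4 f(4,4)=1
Σ_s f(4,s) = 16
P = 16/16 = 1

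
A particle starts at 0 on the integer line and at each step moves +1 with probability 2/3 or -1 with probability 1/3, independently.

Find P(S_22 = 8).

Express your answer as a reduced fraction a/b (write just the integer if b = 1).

Answer: 1862795264/10460353203

Derivation:
To reach position 8 after 22 steps: need 15 steps of +1 and 7 steps of -1.
Number of such sequences: C(22,15) = 170544
Each has probability (2/3)^15 · (1/3)^7 = 32768/31381059609
P = 170544 · 32768/31381059609 = 1862795264/10460353203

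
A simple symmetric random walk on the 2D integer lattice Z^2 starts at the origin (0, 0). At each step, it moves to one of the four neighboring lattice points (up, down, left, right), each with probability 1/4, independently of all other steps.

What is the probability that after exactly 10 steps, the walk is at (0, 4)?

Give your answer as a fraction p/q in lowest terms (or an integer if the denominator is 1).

Answer: 225/16384

Derivation:
Let h be the number of horizontal steps (so 10-h are vertical). To end at (0,4) need (h+0)/2 right-steps and ((10-h)+4)/2 up-steps.
Sum over h with 0 ≤ h ≤ 6, h ≡ 0 (mod 2), 10-h ≡ 0 (mod 2):
h=0: C(10,0)·C(0,0)·C(10,7) = 1·1·120 = 120
h=2: C(10,2)·C(2,1)·C(8,6) = 45·2·28 = 2520
h=4: C(10,4)·C(4,2)·C(6,5) = 210·6·6 = 7560
h=6: C(10,6)·C(6,3)·C(4,4) = 210·20·1 = 4200
Total favorable: 14400
Total paths: 4^10 = 1048576
P = 14400/1048576 = 225/16384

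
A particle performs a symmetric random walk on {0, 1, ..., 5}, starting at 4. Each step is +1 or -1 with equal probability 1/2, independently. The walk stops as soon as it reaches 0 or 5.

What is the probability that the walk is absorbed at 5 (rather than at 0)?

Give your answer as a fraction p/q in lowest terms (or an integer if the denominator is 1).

Symmetric walk (p = 1/2): the harmonic-function argument gives P(hit 5 before 0 | start at 4) = a/N.
P = 4/5 = 4/5

Answer: 4/5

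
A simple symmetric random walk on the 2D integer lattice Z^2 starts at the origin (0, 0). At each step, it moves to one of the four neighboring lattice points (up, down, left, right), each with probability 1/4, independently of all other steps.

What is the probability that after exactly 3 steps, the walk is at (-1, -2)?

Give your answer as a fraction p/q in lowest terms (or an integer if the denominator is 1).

Let h be the number of horizontal steps (so 3-h are vertical). To end at (-1,-2) need (h-1)/2 right-steps and ((3-h)-2)/2 up-steps.
Sum over h with 1 ≤ h ≤ 1, h ≡ 1 (mod 2), 3-h ≡ 0 (mod 2):
h=1: C(3,1)·C(1,0)·C(2,0) = 3·1·1 = 3
Total favorable: 3
Total paths: 4^3 = 64
P = 3/64 = 3/64

Answer: 3/64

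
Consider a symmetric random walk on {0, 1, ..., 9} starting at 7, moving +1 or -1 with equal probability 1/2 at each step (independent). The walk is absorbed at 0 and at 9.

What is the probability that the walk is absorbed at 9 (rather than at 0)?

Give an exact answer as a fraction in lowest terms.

Symmetric walk (p = 1/2): the harmonic-function argument gives P(hit 9 before 0 | start at 7) = a/N.
P = 7/9 = 7/9

Answer: 7/9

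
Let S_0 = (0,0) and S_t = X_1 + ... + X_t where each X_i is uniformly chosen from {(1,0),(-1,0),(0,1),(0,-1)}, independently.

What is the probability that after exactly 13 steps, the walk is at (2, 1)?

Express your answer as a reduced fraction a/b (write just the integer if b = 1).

Let h be the number of horizontal steps (so 13-h are vertical). To end at (2,1) need (h+2)/2 right-steps and ((13-h)+1)/2 up-steps.
Sum over h with 2 ≤ h ≤ 12, h ≡ 0 (mod 2), 13-h ≡ 1 (mod 2):
h=2: C(13,2)·C(2,2)·C(11,6) = 78·1·462 = 36036
h=4: C(13,4)·C(4,3)·C(9,5) = 715·4·126 = 360360
h=6: C(13,6)·C(6,4)·C(7,4) = 1716·15·35 = 900900
h=8: C(13,8)·C(8,5)·C(5,3) = 1287·56·10 = 720720
h=10: C(13,10)·C(10,6)·C(3,2) = 286·210·3 = 180180
h=12: C(13,12)·C(12,7)·C(1,1) = 13·792·1 = 10296
Total favorable: 2208492
Total paths: 4^13 = 67108864
P = 2208492/67108864 = 552123/16777216

Answer: 552123/16777216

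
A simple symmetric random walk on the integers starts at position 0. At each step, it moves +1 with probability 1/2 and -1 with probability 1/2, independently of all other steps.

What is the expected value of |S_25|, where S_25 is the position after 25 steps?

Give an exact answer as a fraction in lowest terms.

S_25 takes values m ≡ 1 (mod 2) with |m| ≤ 25; P(S_25=m) = C(25,(25+m)/2)/2^25.
Total paths: 2^25 = 33554432
Distribution: P(S=-25)=1/33554432, P(S=-23)=25/33554432, P(S=-21)=300/33554432, P(S=-19)=2300/33554432, P(S=-17)=12650/33554432, P(S=-15)=53130/33554432, P(S=-13)=177100/33554432, P(S=-11)=480700/33554432, P(S=-9)=1081575/33554432, P(S=-7)=2042975/33554432, P(S=-5)=3268760/33554432, P(S=-3)=4457400/33554432, P(S=-1)=5200300/33554432, P(S=1)=5200300/33554432, P(S=3)=4457400/33554432, P(S=5)=3268760/33554432, P(S=7)=2042975/33554432, P(S=9)=1081575/33554432, P(S=11)=480700/33554432, P(S=13)=177100/33554432, P(S=15)=53130/33554432, P(S=17)=12650/33554432, P(S=19)=2300/33554432, P(S=21)=300/33554432, P(S=23)=25/33554432, P(S=25)=1/33554432
E[|S_25|] = Σ_m |m|·P(S_25=m) = 135207800/33554432 = 16900975/4194304

Answer: 16900975/4194304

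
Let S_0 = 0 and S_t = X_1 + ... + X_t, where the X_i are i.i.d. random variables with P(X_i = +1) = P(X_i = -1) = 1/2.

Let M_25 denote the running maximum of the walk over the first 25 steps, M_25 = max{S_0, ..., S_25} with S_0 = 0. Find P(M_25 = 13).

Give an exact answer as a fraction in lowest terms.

Let M_25 = max(S_0,...,S_25). Use the reflection principle: for j ≥ 1, #{paths with M_25 ≥ j} = #{S_25 ≥ j} + #{S_25 ≥ j+1}.
By reflection, #{M_25 ≥ 13} = #{S_25 ≥ 13} + #{S_25 ≥ 14} = 245506 + 68406 = 313912.
#{M_25 ≥ 14} = #{S_25 ≥ 14} + #{S_25 ≥ 15} = 68406 + 68406 = 136812.
#{M_25 = 13} = 313912 - 136812 = 177100.
P(M_25 = 13) = 177100/33554432 = 44275/8388608

Answer: 44275/8388608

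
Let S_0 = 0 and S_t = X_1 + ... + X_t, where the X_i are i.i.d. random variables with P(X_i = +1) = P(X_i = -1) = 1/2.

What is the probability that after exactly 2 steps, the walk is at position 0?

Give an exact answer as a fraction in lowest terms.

To return to 0 after 2 steps: need exactly 1 step of +1 and 1 of -1.
Favorable paths: C(2,1) = 2
Total paths: 2^2 = 4
P = 2/4 = 1/2

Answer: 1/2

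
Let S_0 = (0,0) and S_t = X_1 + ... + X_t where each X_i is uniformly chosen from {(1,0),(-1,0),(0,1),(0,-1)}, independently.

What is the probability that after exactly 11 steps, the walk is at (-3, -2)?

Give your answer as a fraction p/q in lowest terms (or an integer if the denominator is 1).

Let h be the number of horizontal steps (so 11-h are vertical). To end at (-3,-2) need (h-3)/2 right-steps and ((11-h)-2)/2 up-steps.
Sum over h with 3 ≤ h ≤ 9, h ≡ 1 (mod 2), 11-h ≡ 0 (mod 2):
h=3: C(11,3)·C(3,0)·C(8,3) = 165·1·56 = 9240
h=5: C(11,5)·C(5,1)·C(6,2) = 462·5·15 = 34650
h=7: C(11,7)·C(7,2)·C(4,1) = 330·21·4 = 27720
h=9: C(11,9)·C(9,3)·C(2,0) = 55·84·1 = 4620
Total favorable: 76230
Total paths: 4^11 = 4194304
P = 76230/4194304 = 38115/2097152

Answer: 38115/2097152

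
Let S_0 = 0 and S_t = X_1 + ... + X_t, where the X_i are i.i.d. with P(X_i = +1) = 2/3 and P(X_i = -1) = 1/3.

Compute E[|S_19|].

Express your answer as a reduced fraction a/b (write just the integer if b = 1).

Answer: 2556256903/387420489

Derivation:
S_19 takes values m ≡ 1 (mod 2) with |m| ≤ 19; P(S_19=m) = C(19,(19+m)/2) · (2/3)^((19+m)/2) · (1/3)^((19-m)/2).
Distribution: P(S=-19)=1/1162261467, P(S=-17)=38/1162261467, P(S=-15)=76/129140163, P(S=-13)=2584/387420489, P(S=-11)=20672/387420489, P(S=-9)=41344/129140163, P(S=-7)=578816/387420489, P(S=-5)=2149888/387420489, P(S=-3)=2149888/129140163, P(S=-1)=47297536/1162261467, P(S=1)=94595072/1162261467, P(S=3)=17199104/129140163, P(S=5)=68796416/387420489, P(S=7)=74088448/387420489, P(S=9)=21168128/129140163, P(S=11)=42336256/387420489, P(S=13)=21168128/387420489, P(S=15)=2490368/129140163, P(S=17)=4980736/1162261467, P(S=19)=524288/1162261467
E[|S_19|] = Σ_m |m|·P(S_19=m) = 2556256903/387420489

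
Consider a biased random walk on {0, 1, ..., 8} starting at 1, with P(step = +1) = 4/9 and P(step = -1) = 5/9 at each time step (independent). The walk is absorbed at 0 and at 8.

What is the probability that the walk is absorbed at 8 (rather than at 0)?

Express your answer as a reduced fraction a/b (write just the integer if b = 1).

Biased walk: p = 4/9, q = 5/9, r = q/p = 5/4
Gambler's ruin: P(hit 8 before 0 | start at 1) = (1 - r^a)/(1 - r^N)
r^1 = 5/4; r^8 = 390625/65536
P = (1 - 5/4) / (1 - 390625/65536) = -1/4 / -325089/65536 = 16384/325089

Answer: 16384/325089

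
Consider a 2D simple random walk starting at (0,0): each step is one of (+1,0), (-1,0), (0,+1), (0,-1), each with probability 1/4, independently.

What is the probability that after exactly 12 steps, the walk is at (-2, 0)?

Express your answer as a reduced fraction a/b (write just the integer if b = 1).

Let h be the number of horizontal steps (so 12-h are vertical). To end at (-2,0) need (h-2)/2 right-steps and ((12-h)+0)/2 up-steps.
Sum over h with 2 ≤ h ≤ 12, h ≡ 0 (mod 2), 12-h ≡ 0 (mod 2):
h=2: C(12,2)·C(2,0)·C(10,5) = 66·1·252 = 16632
h=4: C(12,4)·C(4,1)·C(8,4) = 495·4·70 = 138600
h=6: C(12,6)·C(6,2)·C(6,3) = 924·15·20 = 277200
h=8: C(12,8)·C(8,3)·C(4,2) = 495·56·6 = 166320
h=10: C(12,10)·C(10,4)·C(2,1) = 66·210·2 = 27720
h=12: C(12,12)·C(12,5)·C(0,0) = 1·792·1 = 792
Total favorable: 627264
Total paths: 4^12 = 16777216
P = 627264/16777216 = 9801/262144

Answer: 9801/262144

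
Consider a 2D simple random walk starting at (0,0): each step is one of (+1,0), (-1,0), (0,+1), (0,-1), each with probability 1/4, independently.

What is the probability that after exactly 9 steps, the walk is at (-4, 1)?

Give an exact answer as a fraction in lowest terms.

Answer: 189/16384

Derivation:
Let h be the number of horizontal steps (so 9-h are vertical). To end at (-4,1) need (h-4)/2 right-steps and ((9-h)+1)/2 up-steps.
Sum over h with 4 ≤ h ≤ 8, h ≡ 0 (mod 2), 9-h ≡ 1 (mod 2):
h=4: C(9,4)·C(4,0)·C(5,3) = 126·1·10 = 1260
h=6: C(9,6)·C(6,1)·C(3,2) = 84·6·3 = 1512
h=8: C(9,8)·C(8,2)·C(1,1) = 9·28·1 = 252
Total favorable: 3024
Total paths: 4^9 = 262144
P = 3024/262144 = 189/16384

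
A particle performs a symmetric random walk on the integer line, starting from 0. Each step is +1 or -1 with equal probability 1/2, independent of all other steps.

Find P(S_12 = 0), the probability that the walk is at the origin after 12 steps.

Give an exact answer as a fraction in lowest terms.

To return to 0 after 12 steps: need exactly 6 steps of +1 and 6 of -1.
Favorable paths: C(12,6) = 924
Total paths: 2^12 = 4096
P = 924/4096 = 231/1024

Answer: 231/1024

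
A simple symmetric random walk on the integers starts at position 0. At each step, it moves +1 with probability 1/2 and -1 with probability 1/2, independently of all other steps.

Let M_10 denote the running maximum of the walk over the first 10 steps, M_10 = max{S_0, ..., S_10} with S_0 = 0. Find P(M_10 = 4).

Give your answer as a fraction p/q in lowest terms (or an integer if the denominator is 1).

Let M_10 = max(S_0,...,S_10). Use the reflection principle: for j ≥ 1, #{paths with M_10 ≥ j} = #{S_10 ≥ j} + #{S_10 ≥ j+1}.
By reflection, #{M_10 ≥ 4} = #{S_10 ≥ 4} + #{S_10 ≥ 5} = 176 + 56 = 232.
#{M_10 ≥ 5} = #{S_10 ≥ 5} + #{S_10 ≥ 6} = 56 + 56 = 112.
#{M_10 = 4} = 232 - 112 = 120.
P(M_10 = 4) = 120/1024 = 15/128

Answer: 15/128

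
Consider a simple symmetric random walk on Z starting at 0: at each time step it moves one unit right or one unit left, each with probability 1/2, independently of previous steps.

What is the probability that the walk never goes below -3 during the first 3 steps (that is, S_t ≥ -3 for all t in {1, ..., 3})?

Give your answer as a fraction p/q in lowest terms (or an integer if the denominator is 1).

Let f(t,s) = #length-t paths at position s with S_1..S_t all ≥ -3.
f(t,s) = f(t-1,s-1) + f(t-1,s+1) for s ≥ -3; f(t,s) = 0 for s < -3.
t=0: f(0,0)=1
t=1: f(1,-1)=1 f(1,1)=1
t=2: f(2,-2)=1 f(2,0)=2 f(2,2)=1
t=3: f(3,-3)=1 f(3,-1)=3 f(3,1)=3 f(3,3)=1
Σ_s f(3,s) = 8
P = 8/8 = 1

Answer: 1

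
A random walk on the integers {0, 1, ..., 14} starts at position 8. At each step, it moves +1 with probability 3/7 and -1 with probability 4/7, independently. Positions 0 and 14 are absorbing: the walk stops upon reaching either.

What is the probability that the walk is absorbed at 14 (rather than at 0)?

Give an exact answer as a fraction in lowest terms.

Biased walk: p = 3/7, q = 4/7, r = q/p = 4/3
Gambler's ruin: P(hit 14 before 0 | start at 8) = (1 - r^a)/(1 - r^N)
r^8 = 65536/6561; r^14 = 268435456/4782969
P = (1 - 65536/6561) / (1 - 268435456/4782969) = -58975/6561 / -263652487/4782969 = 6141825/37664641

Answer: 6141825/37664641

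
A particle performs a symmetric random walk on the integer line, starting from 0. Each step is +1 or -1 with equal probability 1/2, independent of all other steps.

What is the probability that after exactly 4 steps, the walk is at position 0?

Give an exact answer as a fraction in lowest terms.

To return to 0 after 4 steps: need exactly 2 steps of +1 and 2 of -1.
Favorable paths: C(4,2) = 6
Total paths: 2^4 = 16
P = 6/16 = 3/8

Answer: 3/8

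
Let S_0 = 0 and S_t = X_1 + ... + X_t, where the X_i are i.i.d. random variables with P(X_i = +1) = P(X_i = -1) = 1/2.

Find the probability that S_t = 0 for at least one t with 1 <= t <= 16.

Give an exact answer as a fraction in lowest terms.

Count via complement. Let g(t,s) = #length-t paths at position s with S_1..S_t all ≠ 0.
g(t,s) = g(t-1,s-1) + g(t-1,s+1) for s ≠ 0; g(t,0) = 0.
t=0: g(0,0)=1
t=1: g(1,-1)=1 g(1,1)=1
t=2: g(2,-2)=1 g(2,2)=1
t=3: g(3,-3)=1 g(3,-1)=1 g(3,1)=1 g(3,3)=1
t=4: g(4,-4)=1 g(4,-2)=2 g(4,2)=2 g(4,4)=1
t=5: g(5,-5)=1 g(5,-3)=3 g(5,-1)=2 g(5,1)=2 g(5,3)=3 g(5,5)=1
t=6: g(6,-6)=1 g(6,-4)=4 g(6,-2)=5 g(6,2)=5 g(6,4)=4 g(6,6)=1
t=7: g(7,-7)=1 g(7,-5)=5 g(7,-3)=9 g(7,-1)=5 g(7,1)=5 g(7,3)=9 g(7,5)=5 g(7,7)=1
t=8: g(8,-8)=1 g(8,-6)=6 g(8,-4)=14 g(8,-2)=14 g(8,2)=14 g(8,4)=14 g(8,6)=6 g(8,8)=1
t=9: g(9,-9)=1 g(9,-7)=7 g(9,-5)=20 g(9,-3)=28 g(9,-1)=14 g(9,1)=14 g(9,3)=28 g(9,5)=20 g(9,7)=7 g(9,9)=1
t=10: g(10,-10)=1 g(10,-8)=8 g(10,-6)=27 g(10,-4)=48 g(10,-2)=42 g(10,2)=42 g(10,4)=48 g(10,6)=27 g(10,8)=8 g(10,10)=1
t=11: g(11,-11)=1 g(11,-9)=9 g(11,-7)=35 g(11,-5)=75 g(11,-3)=90 g(11,-1)=42 g(11,1)=42 g(11,3)=90 g(11,5)=75 g(11,7)=35 g(11,9)=9 g(11,11)=1
t=12: g(12,-12)=1 g(12,-10)=10 g(12,-8)=44 g(12,-6)=110 g(12,-4)=165 g(12,-2)=132 g(12,2)=132 g(12,4)=165 g(12,6)=110 g(12,8)=44 g(12,10)=10 g(12,12)=1
t=13: g(13,-13)=1 g(13,-11)=11 g(13,-9)=54 g(13,-7)=154 g(13,-5)=275 g(13,-3)=297 g(13,-1)=132 g(13,1)=132 g(13,3)=297 g(13,5)=275 g(13,7)=154 g(13,9)=54 g(13,11)=11 g(13,13)=1
t=14: g(14,-14)=1 g(14,-12)=12 g(14,-10)=65 g(14,-8)=208 g(14,-6)=429 g(14,-4)=572 g(14,-2)=429 g(14,2)=429 g(14,4)=572 g(14,6)=429 g(14,8)=208 g(14,10)=65 g(14,12)=12 g(14,14)=1
t=15: g(15,-15)=1 g(15,-13)=13 g(15,-11)=77 g(15,-9)=273 g(15,-7)=637 g(15,-5)=1001 g(15,-3)=1001 g(15,-1)=429 g(15,1)=429 g(15,3)=1001 g(15,5)=1001 g(15,7)=637 g(15,9)=273 g(15,11)=77 g(15,13)=13 g(15,15)=1
t=16: g(16,-16)=1 g(16,-14)=14 g(16,-12)=90 g(16,-10)=350 g(16,-8)=910 g(16,-6)=1638 g(16,-4)=2002 g(16,-2)=1430 g(16,2)=1430 g(16,4)=2002 g(16,6)=1638 g(16,8)=910 g(16,10)=350 g(16,12)=90 g(16,14)=14 g(16,16)=1
Paths never hitting 0: Σ_s g(16,s) = 12870
Paths hitting 0: 2^16 - 12870 = 52666
P = 52666/65536 = 26333/32768

Answer: 26333/32768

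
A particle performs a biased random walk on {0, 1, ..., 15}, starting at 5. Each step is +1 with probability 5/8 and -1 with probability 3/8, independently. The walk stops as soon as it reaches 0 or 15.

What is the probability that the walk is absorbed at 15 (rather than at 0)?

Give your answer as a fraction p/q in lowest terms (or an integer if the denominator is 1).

Biased walk: p = 5/8, q = 3/8, r = q/p = 3/5
Gambler's ruin: P(hit 15 before 0 | start at 5) = (1 - r^a)/(1 - r^N)
r^5 = 243/3125; r^15 = 14348907/30517578125
P = (1 - 243/3125) / (1 - 14348907/30517578125) = 2882/3125 / 30503229218/30517578125 = 9765625/10584049

Answer: 9765625/10584049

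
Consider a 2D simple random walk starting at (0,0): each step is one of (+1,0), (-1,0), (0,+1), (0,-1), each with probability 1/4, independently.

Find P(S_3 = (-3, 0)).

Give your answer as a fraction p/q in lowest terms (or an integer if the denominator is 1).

Let h be the number of horizontal steps (so 3-h are vertical). To end at (-3,0) need (h-3)/2 right-steps and ((3-h)+0)/2 up-steps.
Sum over h with 3 ≤ h ≤ 3, h ≡ 1 (mod 2), 3-h ≡ 0 (mod 2):
h=3: C(3,3)·C(3,0)·C(0,0) = 1·1·1 = 1
Total favorable: 1
Total paths: 4^3 = 64
P = 1/64 = 1/64

Answer: 1/64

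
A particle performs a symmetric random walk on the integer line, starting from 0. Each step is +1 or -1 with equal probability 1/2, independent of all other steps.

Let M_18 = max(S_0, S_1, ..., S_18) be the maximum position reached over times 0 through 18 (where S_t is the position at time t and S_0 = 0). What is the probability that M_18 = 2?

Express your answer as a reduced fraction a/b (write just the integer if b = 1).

Answer: 21879/131072

Derivation:
Let M_18 = max(S_0,...,S_18). Use the reflection principle: for j ≥ 1, #{paths with M_18 ≥ j} = #{S_18 ≥ j} + #{S_18 ≥ j+1}.
By reflection, #{M_18 ≥ 2} = #{S_18 ≥ 2} + #{S_18 ≥ 3} = 106762 + 63004 = 169766.
#{M_18 ≥ 3} = #{S_18 ≥ 3} + #{S_18 ≥ 4} = 63004 + 63004 = 126008.
#{M_18 = 2} = 169766 - 126008 = 43758.
P(M_18 = 2) = 43758/262144 = 21879/131072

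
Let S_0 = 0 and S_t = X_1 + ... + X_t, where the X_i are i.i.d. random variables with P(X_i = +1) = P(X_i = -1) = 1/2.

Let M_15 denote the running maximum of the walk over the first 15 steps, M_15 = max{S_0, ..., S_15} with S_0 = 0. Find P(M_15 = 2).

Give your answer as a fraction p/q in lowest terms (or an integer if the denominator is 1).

Answer: 5005/32768

Derivation:
Let M_15 = max(S_0,...,S_15). Use the reflection principle: for j ≥ 1, #{paths with M_15 ≥ j} = #{S_15 ≥ j} + #{S_15 ≥ j+1}.
By reflection, #{M_15 ≥ 2} = #{S_15 ≥ 2} + #{S_15 ≥ 3} = 9949 + 9949 = 19898.
#{M_15 ≥ 3} = #{S_15 ≥ 3} + #{S_15 ≥ 4} = 9949 + 4944 = 14893.
#{M_15 = 2} = 19898 - 14893 = 5005.
P(M_15 = 2) = 5005/32768 = 5005/32768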